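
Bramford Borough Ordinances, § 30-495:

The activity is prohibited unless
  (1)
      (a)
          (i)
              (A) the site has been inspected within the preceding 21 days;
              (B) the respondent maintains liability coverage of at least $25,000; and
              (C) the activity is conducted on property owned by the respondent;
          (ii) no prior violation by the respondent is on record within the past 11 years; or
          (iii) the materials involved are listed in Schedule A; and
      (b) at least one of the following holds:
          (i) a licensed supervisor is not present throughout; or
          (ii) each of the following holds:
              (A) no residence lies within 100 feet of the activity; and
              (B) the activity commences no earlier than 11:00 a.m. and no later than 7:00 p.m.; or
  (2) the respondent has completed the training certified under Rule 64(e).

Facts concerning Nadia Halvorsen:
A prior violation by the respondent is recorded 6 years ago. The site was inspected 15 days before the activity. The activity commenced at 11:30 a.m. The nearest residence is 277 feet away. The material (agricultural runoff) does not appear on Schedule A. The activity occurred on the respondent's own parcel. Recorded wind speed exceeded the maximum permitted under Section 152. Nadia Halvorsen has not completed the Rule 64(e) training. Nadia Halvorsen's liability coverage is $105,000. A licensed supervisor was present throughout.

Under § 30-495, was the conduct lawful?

(A) site inspected — met.
(B) coverage ≥ $25,000 — satisfied.
(C) own property — satisfied.
So (i) is satisfied (T AND T AND T).
(ii) no prior violation — fails.
(iii) Schedule A material — not satisfied.
So (a) is satisfied (T OR F OR F).
(i) not (supervisor present) — not met.
(A) no residence in 100 ft — met.
(B) start within hours — met.
So (ii) is satisfied (T AND T).
(b): F OR T → true.
(1) = T AND T = true.
(2) training certified — not satisfied.
Overall = T OR F = true.

Yes — lawful.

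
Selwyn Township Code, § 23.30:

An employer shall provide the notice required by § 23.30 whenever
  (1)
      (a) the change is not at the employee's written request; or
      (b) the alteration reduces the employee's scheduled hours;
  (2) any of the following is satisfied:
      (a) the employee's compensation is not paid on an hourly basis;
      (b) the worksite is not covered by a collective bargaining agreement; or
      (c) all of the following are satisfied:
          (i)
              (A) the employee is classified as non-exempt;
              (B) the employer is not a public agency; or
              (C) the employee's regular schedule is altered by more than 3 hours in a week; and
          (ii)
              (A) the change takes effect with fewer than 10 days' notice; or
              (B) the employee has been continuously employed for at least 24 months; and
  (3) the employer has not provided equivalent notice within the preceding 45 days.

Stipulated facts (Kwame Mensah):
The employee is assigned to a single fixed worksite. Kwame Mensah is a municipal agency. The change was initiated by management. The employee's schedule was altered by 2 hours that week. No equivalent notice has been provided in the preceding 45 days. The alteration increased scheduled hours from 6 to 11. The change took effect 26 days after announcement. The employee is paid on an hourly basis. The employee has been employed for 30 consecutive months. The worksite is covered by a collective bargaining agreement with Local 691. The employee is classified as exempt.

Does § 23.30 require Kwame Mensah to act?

No — not required.

(a) not employee-requested — satisfied.
(b) hours reduced — fails.
So (1) is satisfied (T OR F).
(a) not (hourly-paid) — fails.
(b) no CBA — not satisfied.
(A) non-exempt — not satisfied.
(B) not (public agency) — not met.
(C) schedule shift > 3h — not met.
(i): F OR F OR F → false.
(A) < 10 days' notice — not met.
(B) tenure ≥ 24 mo. — holds.
(ii): F OR T → true.
(c): F AND T → false.
So (2) is not satisfied (F OR F OR F).
(3) no recent notice — satisfied.
So Overall is not satisfied (T AND F AND T).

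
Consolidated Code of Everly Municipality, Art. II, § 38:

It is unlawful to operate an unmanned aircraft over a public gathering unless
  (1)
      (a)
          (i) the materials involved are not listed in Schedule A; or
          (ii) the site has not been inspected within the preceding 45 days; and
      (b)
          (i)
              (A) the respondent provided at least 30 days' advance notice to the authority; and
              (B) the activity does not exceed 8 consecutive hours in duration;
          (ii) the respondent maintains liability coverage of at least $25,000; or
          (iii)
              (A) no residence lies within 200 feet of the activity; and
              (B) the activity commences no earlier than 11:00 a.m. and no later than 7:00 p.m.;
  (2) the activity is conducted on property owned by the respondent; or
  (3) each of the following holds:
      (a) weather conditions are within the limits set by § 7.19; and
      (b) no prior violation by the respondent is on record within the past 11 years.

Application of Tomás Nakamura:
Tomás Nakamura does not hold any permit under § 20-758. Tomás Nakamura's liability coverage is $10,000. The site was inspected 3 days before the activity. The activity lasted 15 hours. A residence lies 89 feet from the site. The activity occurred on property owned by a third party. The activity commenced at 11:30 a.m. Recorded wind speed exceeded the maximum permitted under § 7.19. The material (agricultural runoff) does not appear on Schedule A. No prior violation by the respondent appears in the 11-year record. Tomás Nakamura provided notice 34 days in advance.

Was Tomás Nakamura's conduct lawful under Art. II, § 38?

No — unlawful.

(i) not (Schedule A material) — met.
(ii) not (site inspected) — fails.
(a) = T OR F = true.
(A) ≥30 days' notice — met.
(B) ≤ 8 hrs duration — not met.
(i): T AND F → false.
(ii) coverage ≥ $25,000 — not met.
(A) no residence in 200 ft — not met.
(B) start within hours — holds.
So (iii) is not satisfied (F AND T).
So (b) is not satisfied (F OR F OR F).
(1) = T AND F = false.
(2) own property — not met.
(a) weather ok — fails.
(b) no prior violation — holds.
(3): F AND T → false.
Overall: F OR F OR F → false.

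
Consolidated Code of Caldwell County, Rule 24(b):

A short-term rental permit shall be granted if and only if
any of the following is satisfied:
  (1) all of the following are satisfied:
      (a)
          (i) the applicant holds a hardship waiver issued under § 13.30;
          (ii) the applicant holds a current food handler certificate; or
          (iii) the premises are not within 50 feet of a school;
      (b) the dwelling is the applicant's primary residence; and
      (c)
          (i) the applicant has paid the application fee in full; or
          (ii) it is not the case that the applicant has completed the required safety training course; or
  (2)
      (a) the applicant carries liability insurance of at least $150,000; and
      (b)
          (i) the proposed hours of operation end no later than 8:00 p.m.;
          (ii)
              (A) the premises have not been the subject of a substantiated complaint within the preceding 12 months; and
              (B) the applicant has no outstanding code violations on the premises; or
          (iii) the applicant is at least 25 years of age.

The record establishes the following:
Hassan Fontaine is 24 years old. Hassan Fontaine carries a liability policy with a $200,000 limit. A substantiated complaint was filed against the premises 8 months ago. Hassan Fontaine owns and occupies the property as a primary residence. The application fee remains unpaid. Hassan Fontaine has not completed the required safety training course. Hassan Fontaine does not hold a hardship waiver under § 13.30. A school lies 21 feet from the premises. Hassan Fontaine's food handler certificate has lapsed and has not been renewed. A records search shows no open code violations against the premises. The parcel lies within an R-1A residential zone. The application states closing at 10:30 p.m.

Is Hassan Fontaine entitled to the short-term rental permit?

(i) hardship waiver — not met.
(ii) food handler cert. — fails.
(iii) ≥50 ft from school — fails.
(a): F OR F OR F → false.
(b) primary residence — met.
(i) fee paid — not satisfied.
(ii) not (safety training) — met.
So (c) is satisfied (F OR T).
So (1) is not satisfied (F AND T AND T).
(a) insurance ≥ $150,000 — met.
(i) closes by 8 p.m. — not met.
(A) no complaint in 12 mo. — not met.
(B) no code violations — holds.
(ii): F AND T → false.
(iii) age ≥ 25 — fails.
(b) = F OR F OR F = false.
(2): T AND F → false.
Overall: F OR F → false.

No — denied.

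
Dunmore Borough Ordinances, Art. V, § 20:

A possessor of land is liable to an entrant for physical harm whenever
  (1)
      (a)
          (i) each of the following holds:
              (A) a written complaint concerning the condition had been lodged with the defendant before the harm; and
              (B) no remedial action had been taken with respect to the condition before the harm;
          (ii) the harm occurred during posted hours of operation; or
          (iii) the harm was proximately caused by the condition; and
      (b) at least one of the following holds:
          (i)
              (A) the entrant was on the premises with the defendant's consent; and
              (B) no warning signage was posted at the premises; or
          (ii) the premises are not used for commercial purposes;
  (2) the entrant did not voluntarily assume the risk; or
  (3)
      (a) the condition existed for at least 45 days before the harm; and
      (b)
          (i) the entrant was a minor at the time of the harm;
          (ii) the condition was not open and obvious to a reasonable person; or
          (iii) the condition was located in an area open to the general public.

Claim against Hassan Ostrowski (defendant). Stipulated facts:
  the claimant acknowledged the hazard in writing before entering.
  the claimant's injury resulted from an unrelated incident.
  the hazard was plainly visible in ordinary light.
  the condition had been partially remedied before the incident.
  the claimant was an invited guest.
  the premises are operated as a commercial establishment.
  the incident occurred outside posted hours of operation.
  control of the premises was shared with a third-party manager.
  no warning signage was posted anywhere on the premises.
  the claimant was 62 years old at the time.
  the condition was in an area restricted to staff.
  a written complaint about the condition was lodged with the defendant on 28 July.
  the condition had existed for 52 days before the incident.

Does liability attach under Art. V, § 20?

No — not liable.

(A) complaint lodged — met.
(B) no remedial action — not met.
(i): T AND F → false.
(ii) during posted hours — fails.
(iii) proximate cause — fails.
(a) = F OR F OR F = false.
(A) consent to enter — holds.
(B) no signage posted — holds.
(i) = T AND T = true.
(ii) not (commercial use) — fails.
(b) = T OR F = true.
(1): F AND T → false.
(2) no assumed risk — fails.
(a) condition ≥45 days old — satisfied.
(i) entrant a minor — not satisfied.
(ii) not open/obvious — not met.
(iii) public area — not met.
(b): F OR F OR F → false.
So (3) is not satisfied (T AND F).
Overall = F OR F OR F = false.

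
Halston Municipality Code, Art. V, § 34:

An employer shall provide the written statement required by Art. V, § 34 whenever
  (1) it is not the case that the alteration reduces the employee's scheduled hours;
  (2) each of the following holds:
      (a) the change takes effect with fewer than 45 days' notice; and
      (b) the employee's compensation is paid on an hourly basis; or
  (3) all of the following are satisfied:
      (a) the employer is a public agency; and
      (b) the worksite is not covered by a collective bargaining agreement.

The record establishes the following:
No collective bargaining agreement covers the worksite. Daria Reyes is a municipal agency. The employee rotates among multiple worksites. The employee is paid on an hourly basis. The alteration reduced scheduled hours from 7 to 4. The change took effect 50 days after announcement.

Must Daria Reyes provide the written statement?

(1) not (hours reduced) — fails.
(a) < 45 days' notice — not satisfied.
(b) hourly-paid — holds.
So (2) is not satisfied (F AND T).
(a) public agency — satisfied.
(b) no CBA — met.
(3) = T AND T = true.
So Overall is satisfied (F OR F OR T).

Yes — required.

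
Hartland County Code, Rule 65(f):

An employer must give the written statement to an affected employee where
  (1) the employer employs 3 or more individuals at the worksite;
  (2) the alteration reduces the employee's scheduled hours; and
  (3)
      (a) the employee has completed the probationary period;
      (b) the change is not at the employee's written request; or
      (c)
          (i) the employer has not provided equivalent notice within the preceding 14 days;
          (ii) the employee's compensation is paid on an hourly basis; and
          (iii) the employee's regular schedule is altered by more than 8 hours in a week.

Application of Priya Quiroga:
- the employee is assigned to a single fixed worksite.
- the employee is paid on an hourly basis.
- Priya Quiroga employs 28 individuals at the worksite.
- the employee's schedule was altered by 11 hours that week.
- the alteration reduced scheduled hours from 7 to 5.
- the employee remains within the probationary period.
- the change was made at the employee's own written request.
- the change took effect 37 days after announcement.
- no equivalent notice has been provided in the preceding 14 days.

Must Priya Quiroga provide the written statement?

(1) ≥ 3 at site — holds.
(2) hours reduced — satisfied.
(a) past probation — not met.
(b) not employee-requested — not satisfied.
(i) no recent notice — holds.
(ii) hourly-paid — met.
(iii) schedule shift > 8h — holds.
So (c) is satisfied (T AND T AND T).
So (3) is satisfied (F OR F OR T).
So Overall is satisfied (T AND T AND T).

Yes — required.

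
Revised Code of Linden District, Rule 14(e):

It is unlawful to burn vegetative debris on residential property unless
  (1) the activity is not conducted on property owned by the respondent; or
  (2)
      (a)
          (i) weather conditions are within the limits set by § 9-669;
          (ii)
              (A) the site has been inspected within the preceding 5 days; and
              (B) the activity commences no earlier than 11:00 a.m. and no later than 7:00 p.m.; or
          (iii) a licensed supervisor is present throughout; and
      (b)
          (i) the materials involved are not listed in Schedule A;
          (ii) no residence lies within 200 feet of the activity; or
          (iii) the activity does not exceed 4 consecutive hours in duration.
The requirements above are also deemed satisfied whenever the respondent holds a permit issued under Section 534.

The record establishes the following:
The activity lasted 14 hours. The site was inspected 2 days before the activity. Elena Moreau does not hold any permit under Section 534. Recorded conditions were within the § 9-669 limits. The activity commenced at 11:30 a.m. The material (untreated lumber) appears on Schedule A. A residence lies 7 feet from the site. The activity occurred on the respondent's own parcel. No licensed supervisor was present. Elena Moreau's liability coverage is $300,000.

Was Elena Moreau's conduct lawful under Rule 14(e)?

No — unlawful.

(1) not (own property) — not satisfied.
(i) weather ok — holds.
(A) site inspected — satisfied.
(B) start within hours — satisfied.
So (ii) is satisfied (T AND T).
(iii) supervisor present — fails.
(a) = T OR T OR F = true.
(i) not (Schedule A material) — fails.
(ii) no residence in 200 ft — fails.
(iii) ≤ 4 hrs duration — fails.
So (b) is not satisfied (F OR F OR F).
So (2) is not satisfied (T AND F).
Overall: F OR F → false.
Exception (holds permit) — not satisfied.
Result: main false OR exception false → false.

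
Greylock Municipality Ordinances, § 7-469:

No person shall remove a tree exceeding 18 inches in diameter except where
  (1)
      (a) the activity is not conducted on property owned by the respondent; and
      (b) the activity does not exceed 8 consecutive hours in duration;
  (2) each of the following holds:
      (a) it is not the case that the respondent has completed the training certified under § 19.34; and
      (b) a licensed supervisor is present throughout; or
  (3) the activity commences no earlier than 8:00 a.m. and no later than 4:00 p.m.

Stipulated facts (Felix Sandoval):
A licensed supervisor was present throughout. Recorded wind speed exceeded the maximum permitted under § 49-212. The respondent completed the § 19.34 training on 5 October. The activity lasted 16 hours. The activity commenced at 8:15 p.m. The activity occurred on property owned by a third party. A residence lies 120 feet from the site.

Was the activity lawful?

(a) not (own property) — met.
(b) ≤ 8 hrs duration — fails.
(1): T AND F → false.
(a) not (training certified) — fails.
(b) supervisor present — holds.
So (2) is not satisfied (F AND T).
(3) start within hours — not met.
So Overall is not satisfied (F OR F OR F).

No — unlawful.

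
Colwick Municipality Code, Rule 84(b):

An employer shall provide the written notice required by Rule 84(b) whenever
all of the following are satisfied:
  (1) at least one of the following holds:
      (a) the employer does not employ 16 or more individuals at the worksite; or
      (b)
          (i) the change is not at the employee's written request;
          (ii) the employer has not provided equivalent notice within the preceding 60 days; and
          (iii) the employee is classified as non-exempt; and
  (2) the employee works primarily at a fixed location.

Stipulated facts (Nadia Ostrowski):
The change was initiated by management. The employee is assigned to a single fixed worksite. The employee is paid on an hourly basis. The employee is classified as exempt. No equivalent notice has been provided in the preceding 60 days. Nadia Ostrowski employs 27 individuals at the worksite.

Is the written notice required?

(a) not (≥ 16 at site) — not met.
(i) not employee-requested — satisfied.
(ii) no recent notice — holds.
(iii) non-exempt — not met.
(b): T AND T AND F → false.
(1): F OR F → false.
(2) fixed location — holds.
So Overall is not satisfied (F AND T).

No — not required.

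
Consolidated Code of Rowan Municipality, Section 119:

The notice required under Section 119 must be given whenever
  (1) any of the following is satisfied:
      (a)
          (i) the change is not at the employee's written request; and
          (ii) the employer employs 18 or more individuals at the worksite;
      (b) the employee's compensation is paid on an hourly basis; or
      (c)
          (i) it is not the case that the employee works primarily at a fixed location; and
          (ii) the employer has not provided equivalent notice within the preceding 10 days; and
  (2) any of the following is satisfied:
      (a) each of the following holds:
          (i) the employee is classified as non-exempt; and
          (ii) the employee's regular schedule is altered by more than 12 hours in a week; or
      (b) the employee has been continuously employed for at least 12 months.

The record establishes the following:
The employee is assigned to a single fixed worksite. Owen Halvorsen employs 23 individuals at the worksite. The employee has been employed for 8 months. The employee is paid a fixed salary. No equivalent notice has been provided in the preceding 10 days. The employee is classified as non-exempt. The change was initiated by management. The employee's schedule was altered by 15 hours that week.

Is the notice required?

(i) not employee-requested — met.
(ii) ≥ 18 at site — holds.
(a): T AND T → true.
(b) hourly-paid — fails.
(i) not (fixed location) — fails.
(ii) no recent notice — holds.
(c): F AND T → false.
(1): T OR F OR F → true.
(i) non-exempt — met.
(ii) schedule shift > 12h — met.
So (a) is satisfied (T AND T).
(b) tenure ≥ 12 mo. — fails.
(2) = T OR F = true.
So Overall is satisfied (T AND T).

Yes — required.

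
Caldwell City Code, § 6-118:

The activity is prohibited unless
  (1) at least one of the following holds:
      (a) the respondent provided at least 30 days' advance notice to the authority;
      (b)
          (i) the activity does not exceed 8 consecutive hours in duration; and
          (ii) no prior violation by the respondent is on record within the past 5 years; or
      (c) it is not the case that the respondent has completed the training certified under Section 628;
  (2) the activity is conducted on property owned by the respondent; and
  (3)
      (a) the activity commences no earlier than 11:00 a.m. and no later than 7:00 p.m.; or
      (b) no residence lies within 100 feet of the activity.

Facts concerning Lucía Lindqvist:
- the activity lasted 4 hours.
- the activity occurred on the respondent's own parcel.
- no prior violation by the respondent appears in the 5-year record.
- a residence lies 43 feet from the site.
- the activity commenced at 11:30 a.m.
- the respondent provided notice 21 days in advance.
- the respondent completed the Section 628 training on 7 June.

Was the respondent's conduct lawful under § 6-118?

Yes — lawful.

(a) ≥30 days' notice — not satisfied.
(i) ≤ 8 hrs duration — satisfied.
(ii) no prior violation — met.
(b): T AND T → true.
(c) not (training certified) — not satisfied.
(1): F OR T OR F → true.
(2) own property — met.
(a) start within hours — satisfied.
(b) no residence in 100 ft — not met.
So (3) is satisfied (T OR F).
Overall: T AND T AND T → true.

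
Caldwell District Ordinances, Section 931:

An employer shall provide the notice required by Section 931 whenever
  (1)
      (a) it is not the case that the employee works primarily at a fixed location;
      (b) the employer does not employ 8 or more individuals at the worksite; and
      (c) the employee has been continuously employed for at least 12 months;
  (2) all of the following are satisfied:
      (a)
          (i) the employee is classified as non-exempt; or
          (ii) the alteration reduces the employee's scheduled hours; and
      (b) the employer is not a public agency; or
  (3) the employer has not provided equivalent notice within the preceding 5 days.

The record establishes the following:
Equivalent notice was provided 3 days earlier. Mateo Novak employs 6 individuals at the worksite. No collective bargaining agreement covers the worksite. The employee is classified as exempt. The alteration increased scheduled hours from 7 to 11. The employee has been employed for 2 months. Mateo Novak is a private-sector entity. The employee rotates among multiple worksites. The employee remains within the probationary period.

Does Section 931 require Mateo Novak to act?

No — not required.

(a) not (fixed location) — met.
(b) not (≥ 8 at site) — met.
(c) tenure ≥ 12 mo. — fails.
(1) = T AND T AND F = false.
(i) non-exempt — fails.
(ii) hours reduced — not satisfied.
(a): F OR F → false.
(b) not (public agency) — holds.
(2) = F AND T = false.
(3) no recent notice — not met.
Overall: F OR F OR F → false.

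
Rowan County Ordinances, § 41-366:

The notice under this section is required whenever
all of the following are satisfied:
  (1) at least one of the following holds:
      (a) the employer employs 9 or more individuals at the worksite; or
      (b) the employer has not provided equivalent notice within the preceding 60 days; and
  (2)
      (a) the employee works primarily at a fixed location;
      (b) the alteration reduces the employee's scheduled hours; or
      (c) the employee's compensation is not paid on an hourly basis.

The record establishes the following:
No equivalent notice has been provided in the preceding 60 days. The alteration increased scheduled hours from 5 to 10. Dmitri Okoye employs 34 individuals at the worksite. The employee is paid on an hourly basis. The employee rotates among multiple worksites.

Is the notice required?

No — not required.

(a) ≥ 9 at site — met.
(b) no recent notice — holds.
So (1) is satisfied (T OR T).
(a) fixed location — not satisfied.
(b) hours reduced — fails.
(c) not (hourly-paid) — not met.
(2) = F OR F OR F = false.
Overall: T AND F → false.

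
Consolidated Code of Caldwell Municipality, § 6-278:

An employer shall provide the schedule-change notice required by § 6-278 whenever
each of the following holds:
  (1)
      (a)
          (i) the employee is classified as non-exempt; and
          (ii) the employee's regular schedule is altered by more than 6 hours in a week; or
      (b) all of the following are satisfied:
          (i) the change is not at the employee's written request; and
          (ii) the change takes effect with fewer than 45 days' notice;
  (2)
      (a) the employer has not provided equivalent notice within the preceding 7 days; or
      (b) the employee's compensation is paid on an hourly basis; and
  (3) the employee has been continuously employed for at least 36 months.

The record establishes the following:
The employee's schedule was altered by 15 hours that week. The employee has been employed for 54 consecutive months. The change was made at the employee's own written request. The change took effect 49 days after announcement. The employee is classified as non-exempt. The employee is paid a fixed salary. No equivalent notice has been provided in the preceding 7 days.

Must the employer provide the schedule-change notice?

(i) non-exempt — met.
(ii) schedule shift > 6h — holds.
(a) = T AND T = true.
(i) not employee-requested — not met.
(ii) < 45 days' notice — not met.
(b): F AND F → false.
So (1) is satisfied (T OR F).
(a) no recent notice — satisfied.
(b) hourly-paid — not satisfied.
So (2) is satisfied (T OR F).
(3) tenure ≥ 36 mo. — met.
Overall = T AND T AND T = true.

Yes — required.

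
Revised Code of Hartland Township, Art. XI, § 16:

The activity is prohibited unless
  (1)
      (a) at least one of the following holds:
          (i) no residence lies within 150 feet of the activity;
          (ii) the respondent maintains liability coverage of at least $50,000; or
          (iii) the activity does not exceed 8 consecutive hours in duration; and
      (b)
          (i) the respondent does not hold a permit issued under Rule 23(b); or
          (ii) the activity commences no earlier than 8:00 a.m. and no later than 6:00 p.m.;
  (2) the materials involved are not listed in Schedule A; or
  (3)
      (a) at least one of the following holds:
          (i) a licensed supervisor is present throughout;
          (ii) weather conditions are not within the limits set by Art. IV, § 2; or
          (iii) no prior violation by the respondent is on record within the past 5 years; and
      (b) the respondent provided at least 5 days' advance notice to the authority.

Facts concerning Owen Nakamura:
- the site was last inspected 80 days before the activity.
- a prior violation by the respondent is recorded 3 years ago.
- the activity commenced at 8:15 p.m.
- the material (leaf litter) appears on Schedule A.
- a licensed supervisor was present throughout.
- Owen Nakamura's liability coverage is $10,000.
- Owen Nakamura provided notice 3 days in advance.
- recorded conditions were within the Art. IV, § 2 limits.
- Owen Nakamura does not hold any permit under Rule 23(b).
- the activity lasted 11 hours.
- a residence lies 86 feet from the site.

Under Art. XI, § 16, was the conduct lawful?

(i) no residence in 150 ft — fails.
(ii) coverage ≥ $50,000 — not satisfied.
(iii) ≤ 8 hrs duration — not met.
(a) = F OR F OR F = false.
(i) not (holds permit) — holds.
(ii) start within hours — not met.
(b) = T OR F = true.
(1) = F AND T = false.
(2) not (Schedule A material) — fails.
(i) supervisor present — holds.
(ii) not (weather ok) — not satisfied.
(iii) no prior violation — not met.
(a): T OR F OR F → true.
(b) ≥5 days' notice — fails.
(3): T AND F → false.
So Overall is not satisfied (F OR F OR F).

No — unlawful.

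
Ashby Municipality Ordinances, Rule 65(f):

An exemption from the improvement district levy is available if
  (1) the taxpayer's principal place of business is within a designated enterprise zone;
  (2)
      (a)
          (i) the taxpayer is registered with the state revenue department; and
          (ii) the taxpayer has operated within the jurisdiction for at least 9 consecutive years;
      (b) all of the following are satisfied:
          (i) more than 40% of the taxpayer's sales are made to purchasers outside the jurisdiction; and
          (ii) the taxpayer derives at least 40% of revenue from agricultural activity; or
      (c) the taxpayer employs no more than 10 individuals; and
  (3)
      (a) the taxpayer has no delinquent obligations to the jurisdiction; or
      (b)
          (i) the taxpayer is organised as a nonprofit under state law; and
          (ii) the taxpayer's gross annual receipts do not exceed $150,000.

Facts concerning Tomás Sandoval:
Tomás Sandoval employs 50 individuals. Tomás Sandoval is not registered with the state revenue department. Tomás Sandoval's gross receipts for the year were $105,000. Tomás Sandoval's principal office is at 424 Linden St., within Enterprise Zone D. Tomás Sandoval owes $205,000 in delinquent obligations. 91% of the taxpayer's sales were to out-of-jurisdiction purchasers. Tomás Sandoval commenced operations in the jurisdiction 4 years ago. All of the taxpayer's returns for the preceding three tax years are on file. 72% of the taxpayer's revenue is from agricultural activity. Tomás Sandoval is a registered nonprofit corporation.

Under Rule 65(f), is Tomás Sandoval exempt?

Yes — exempt.

(1) in enterprise zone — met.
(i) state-registered — not met.
(ii) ≥ 9 yrs in jurisdiction — not met.
So (a) is not satisfied (F AND F).
(i) >40% out-of-jur. sales — met.
(ii) ≥40% agricultural — satisfied.
(b): T AND T → true.
(c) ≤ 10 employees — not met.
So (2) is satisfied (F OR T OR F).
(a) no delinquency — not met.
(i) nonprofit — met.
(ii) receipts ≤ $150,000 — met.
(b): T AND T → true.
So (3) is satisfied (F OR T).
So Overall is satisfied (T AND T AND T).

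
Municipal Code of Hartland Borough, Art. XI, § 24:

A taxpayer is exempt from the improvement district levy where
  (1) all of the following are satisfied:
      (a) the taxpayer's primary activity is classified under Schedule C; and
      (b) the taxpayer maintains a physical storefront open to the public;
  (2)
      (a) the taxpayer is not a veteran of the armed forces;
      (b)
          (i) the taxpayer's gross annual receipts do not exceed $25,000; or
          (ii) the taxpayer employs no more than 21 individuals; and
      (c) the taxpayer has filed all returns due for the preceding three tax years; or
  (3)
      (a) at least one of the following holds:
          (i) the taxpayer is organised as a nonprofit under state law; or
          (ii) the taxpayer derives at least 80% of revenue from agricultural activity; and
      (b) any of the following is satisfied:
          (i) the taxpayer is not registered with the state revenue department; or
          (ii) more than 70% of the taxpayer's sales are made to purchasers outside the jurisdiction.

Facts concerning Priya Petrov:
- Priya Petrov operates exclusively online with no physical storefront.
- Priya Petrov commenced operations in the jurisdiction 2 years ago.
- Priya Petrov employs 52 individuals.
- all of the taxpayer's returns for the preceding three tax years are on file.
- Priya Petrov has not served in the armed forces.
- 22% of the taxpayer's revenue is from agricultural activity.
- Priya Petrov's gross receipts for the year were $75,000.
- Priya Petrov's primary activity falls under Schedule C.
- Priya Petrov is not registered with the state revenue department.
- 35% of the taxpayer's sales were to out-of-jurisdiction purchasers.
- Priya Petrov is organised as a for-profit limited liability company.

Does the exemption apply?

(a) Schedule C activity — holds.
(b) has storefront — fails.
(1): T AND F → false.
(a) not (veteran) — met.
(i) receipts ≤ $25,000 — not met.
(ii) ≤ 21 employees — not satisfied.
(b) = F OR F = false.
(c) returns current — satisfied.
(2): T AND F AND T → false.
(i) nonprofit — not met.
(ii) ≥80% agricultural — not met.
So (a) is not satisfied (F OR F).
(i) not (state-registered) — holds.
(ii) >70% out-of-jur. sales — fails.
(b): T OR F → true.
(3) = F AND T = false.
So Overall is not satisfied (F OR F OR F).

No — not exempt.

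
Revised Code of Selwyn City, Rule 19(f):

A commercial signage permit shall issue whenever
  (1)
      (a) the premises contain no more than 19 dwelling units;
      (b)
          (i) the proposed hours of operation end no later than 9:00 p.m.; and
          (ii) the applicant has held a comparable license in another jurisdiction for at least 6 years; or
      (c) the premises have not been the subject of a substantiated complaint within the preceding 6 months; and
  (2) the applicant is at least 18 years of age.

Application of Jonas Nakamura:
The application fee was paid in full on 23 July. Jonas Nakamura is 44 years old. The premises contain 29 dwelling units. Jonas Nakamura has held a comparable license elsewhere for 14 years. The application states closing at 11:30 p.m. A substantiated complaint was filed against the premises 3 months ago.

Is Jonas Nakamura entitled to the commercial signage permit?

No — denied.

(a) ≤ 19 units — fails.
(i) closes by 9 p.m. — not met.
(ii) prior license ≥ 6 yr — met.
So (b) is not satisfied (F AND T).
(c) no complaint in 6 mo. — not satisfied.
So (1) is not satisfied (F OR F OR F).
(2) age ≥ 18 — met.
Overall: F AND T → false.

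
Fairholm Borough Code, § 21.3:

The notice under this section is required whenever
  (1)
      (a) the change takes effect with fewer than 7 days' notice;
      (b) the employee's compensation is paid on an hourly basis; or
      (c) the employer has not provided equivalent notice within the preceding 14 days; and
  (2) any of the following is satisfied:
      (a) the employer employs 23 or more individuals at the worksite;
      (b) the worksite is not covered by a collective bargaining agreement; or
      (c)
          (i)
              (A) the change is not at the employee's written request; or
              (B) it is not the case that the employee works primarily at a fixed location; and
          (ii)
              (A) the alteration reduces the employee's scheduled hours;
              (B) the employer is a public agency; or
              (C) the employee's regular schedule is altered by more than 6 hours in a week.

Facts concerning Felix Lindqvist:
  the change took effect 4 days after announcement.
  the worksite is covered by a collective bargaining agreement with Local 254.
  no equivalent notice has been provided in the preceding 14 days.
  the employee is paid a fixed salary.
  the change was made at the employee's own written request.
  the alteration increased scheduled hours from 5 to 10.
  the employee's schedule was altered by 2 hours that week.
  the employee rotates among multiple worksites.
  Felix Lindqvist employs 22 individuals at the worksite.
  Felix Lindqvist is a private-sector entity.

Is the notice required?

No — not required.

(a) < 7 days' notice — holds.
(b) hourly-paid — fails.
(c) no recent notice — holds.
(1): T OR F OR T → true.
(a) ≥ 23 at site — not satisfied.
(b) no CBA — not satisfied.
(A) not employee-requested — fails.
(B) not (fixed location) — satisfied.
(i) = F OR T = true.
(A) hours reduced — fails.
(B) public agency — fails.
(C) schedule shift > 6h — not satisfied.
So (ii) is not satisfied (F OR F OR F).
(c): T AND F → false.
So (2) is not satisfied (F OR F OR F).
So Overall is not satisfied (T AND F).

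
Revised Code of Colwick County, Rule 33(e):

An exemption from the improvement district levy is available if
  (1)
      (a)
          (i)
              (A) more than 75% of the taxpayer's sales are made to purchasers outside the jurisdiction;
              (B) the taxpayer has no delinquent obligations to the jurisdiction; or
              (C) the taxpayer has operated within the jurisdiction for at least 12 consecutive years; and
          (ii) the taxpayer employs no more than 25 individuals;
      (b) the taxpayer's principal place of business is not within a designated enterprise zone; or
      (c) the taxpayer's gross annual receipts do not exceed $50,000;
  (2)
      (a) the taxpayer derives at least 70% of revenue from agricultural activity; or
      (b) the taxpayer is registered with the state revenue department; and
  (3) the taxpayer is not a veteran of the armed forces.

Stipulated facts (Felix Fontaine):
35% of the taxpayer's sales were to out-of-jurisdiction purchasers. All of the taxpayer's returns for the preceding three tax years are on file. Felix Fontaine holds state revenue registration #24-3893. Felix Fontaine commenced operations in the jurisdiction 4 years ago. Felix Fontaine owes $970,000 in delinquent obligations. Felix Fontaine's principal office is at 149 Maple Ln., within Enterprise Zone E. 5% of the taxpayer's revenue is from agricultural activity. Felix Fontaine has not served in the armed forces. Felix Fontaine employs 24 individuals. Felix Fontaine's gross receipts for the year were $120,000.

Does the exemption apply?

No — not exempt.

(A) >75% out-of-jur. sales — not met.
(B) no delinquency — not satisfied.
(C) ≥ 12 yrs in jurisdiction — not met.
(i) = F OR F OR F = false.
(ii) ≤ 25 employees — holds.
(a): F AND T → false.
(b) not (in enterprise zone) — fails.
(c) receipts ≤ $50,000 — not satisfied.
(1): F OR F OR F → false.
(a) ≥70% agricultural — not satisfied.
(b) state-registered — satisfied.
(2): F OR T → true.
(3) not (veteran) — holds.
Overall = F AND T AND T = false.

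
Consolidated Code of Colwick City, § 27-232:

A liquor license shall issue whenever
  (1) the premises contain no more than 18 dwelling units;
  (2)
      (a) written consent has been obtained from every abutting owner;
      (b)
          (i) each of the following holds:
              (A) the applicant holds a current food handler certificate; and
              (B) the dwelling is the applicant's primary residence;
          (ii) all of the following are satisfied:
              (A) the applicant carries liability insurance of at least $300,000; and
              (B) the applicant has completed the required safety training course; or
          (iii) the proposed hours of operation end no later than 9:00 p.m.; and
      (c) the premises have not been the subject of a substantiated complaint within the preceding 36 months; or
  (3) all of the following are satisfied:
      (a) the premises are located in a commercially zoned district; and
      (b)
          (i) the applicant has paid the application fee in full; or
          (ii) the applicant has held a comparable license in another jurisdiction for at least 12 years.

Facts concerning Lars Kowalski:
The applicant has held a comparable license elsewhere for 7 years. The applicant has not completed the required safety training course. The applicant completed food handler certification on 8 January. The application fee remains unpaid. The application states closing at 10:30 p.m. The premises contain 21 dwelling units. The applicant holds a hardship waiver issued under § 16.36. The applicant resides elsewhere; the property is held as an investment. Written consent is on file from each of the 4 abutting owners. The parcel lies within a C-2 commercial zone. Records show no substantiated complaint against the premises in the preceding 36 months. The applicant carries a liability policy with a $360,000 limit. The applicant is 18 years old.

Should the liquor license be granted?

No — denied.

(1) ≤ 18 units — fails.
(a) all abutters consent — met.
(A) food handler cert. — met.
(B) primary residence — fails.
So (i) is not satisfied (T AND F).
(A) insurance ≥ $300,000 — satisfied.
(B) safety training — not satisfied.
So (ii) is not satisfied (T AND F).
(iii) closes by 9 p.m. — fails.
(b): F OR F OR F → false.
(c) no complaint in 36 mo. — met.
(2): T AND F AND T → false.
(a) commercially zoned — satisfied.
(i) fee paid — fails.
(ii) prior license ≥ 12 yr — not satisfied.
(b): F OR F → false.
So (3) is not satisfied (T AND F).
So Overall is not satisfied (F OR F OR F).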